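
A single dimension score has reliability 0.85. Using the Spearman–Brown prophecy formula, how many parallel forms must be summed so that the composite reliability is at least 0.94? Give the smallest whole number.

3

k ≥ ρ*(1−ρ₁)/(ρ₁(1−ρ*)) = 0.94·0.15 / (0.85·0.06) = 2.765.
Smallest integer k = 3.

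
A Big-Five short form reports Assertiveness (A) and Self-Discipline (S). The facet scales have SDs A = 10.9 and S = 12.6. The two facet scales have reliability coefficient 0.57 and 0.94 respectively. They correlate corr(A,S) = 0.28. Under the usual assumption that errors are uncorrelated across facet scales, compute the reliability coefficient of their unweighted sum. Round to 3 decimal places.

0.829

Var(A+S) = 10.9² + 12.6² + 2·[10.9·12.6·0.28] = 277.57 + 76.9104 = 354.48.
Because errors are independent across components, Cov(Tᵢ,Tⱼ) = Cov(Xᵢ,Xⱼ); the off-diagonal part of the true-score variance is the same as above.
True-score variance = [10.9²·0.57 + 12.6²·0.94] + 76.9104 = 216.956 + 76.9104 = 293.866.
Reliability = 293.866 / 354.48 = 0.829.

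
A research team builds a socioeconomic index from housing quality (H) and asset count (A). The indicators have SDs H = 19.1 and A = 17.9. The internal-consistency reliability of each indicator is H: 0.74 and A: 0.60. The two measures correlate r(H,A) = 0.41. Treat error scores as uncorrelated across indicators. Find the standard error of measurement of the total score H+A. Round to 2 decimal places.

14.93

Var(total) = 685.22 + 280.35 = 965.57.
True-score variance = 462.205 + 280.35 = 742.555, so reliability = 0.7690.
Error variance = 965.57 − 742.555 = 223.015; SEM = √223.015 = 14.93.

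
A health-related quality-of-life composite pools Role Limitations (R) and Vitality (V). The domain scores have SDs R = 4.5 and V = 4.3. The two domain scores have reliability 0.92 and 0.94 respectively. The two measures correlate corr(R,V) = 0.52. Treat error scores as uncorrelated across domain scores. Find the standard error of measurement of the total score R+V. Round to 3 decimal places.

Var(total) = 38.74 + 20.124 = 58.864.
True-score variance = 36.0106 + 20.124 = 56.1346, so reliability = 0.9536.
Error variance = 58.864 − 56.1346 = 2.7294; SEM = √2.7294 = 1.652.

1.652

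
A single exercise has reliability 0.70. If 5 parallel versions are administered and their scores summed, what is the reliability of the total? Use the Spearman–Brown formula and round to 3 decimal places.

0.921

ρ_k = kρ / (1 + (k−1)ρ) = 5·0.70 / (1 + 4·0.70) = 3.500 / 3.800 = 0.921.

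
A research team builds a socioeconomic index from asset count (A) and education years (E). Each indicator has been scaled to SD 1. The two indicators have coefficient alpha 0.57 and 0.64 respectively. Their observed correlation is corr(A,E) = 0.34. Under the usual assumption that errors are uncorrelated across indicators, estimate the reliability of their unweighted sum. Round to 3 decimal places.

0.705

Var(A+E) = 2 + 2·[0.34] = 2 + 0.68 = 2.68.
Because errors are independent across components, Cov(Tᵢ,Tⱼ) = Cov(Xᵢ,Xⱼ); the off-diagonal part of the true-score variance is the same as above.
True-score variance = [0.57 + 0.64] + 0.68 = 1.21 + 0.68 = 1.89.
Reliability = 1.89 / 2.68 = 0.705.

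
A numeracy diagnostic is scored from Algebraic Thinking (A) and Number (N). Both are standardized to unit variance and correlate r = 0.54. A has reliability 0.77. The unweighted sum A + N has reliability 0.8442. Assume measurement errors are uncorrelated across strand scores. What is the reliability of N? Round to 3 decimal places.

0.750

Var(A+N) = 2 + 2·0.54 = 3.080.
True-score variance = ρ_A + ρ_N + 2·0.54, so 0.8442 = (0.77 + ρ_N + 1.08) / 3.080.
ρ_N = 0.8442·3.080 − 0.77 − 1.08 = 0.750.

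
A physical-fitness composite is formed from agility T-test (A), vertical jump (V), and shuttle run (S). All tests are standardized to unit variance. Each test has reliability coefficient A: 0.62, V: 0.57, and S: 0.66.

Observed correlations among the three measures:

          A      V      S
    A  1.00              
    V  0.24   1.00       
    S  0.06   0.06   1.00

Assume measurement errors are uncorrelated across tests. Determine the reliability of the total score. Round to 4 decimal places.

Var(A+V+S) = 3 + 2·[0.24 + 0.06 + 0.06] = 3 + 0.72 = 3.72.
Because errors are independent across components, Cov(Tᵢ,Tⱼ) = Cov(Xᵢ,Xⱼ); the off-diagonal part of the true-score variance is the same as above.
True-score variance = [0.62 + 0.57 + 0.66] + 0.72 = 1.85 + 0.72 = 2.57.
Reliability = 2.57 / 3.72 = 0.6909.

0.6909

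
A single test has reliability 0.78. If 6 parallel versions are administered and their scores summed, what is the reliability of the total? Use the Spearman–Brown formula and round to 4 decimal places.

ρ_k = kρ / (1 + (k−1)ρ) = 6·0.78 / (1 + 5·0.78) = 4.680 / 4.900 = 0.9551.

0.9551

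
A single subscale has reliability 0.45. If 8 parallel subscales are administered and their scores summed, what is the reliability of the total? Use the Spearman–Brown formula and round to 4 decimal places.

ρ_k = kρ / (1 + (k−1)ρ) = 8·0.45 / (1 + 7·0.45) = 3.600 / 4.150 = 0.8675.

0.8675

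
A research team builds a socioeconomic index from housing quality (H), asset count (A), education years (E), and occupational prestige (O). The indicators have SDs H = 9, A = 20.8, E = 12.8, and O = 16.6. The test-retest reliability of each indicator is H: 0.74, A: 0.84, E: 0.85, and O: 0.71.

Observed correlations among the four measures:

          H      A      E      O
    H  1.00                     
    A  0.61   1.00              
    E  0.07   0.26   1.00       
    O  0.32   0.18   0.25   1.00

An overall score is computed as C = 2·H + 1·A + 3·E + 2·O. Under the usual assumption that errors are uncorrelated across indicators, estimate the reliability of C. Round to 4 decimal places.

0.8754

Var(C) = 2²·9² + 20.8² + 3²·12.8² + 2²·16.6² + 2·[2·9·20.8·0.61 + 6·9·12.8·0.07 + 4·9·16.6·0.32 + 3·20.8·12.8·0.26 + 2·20.8·16.6·0.18 + 6·12.8·16.6·0.25] = 3333.44 + 2237.38 = 5570.82.
With uncorrelated errors the cross-covariances are all true-score covariance, so they carry over unchanged; only the diagonal terms shrink to ρᵢσᵢ².
True-score variance = [2²·9²·0.74 + 20.8²·0.84 + 3²·12.8²·0.85 + 2²·16.6²·0.71] + 2237.38 = 2639.14 + 2237.38 = 4876.52.
Reliability = 4876.52 / 5570.82 = 0.8754.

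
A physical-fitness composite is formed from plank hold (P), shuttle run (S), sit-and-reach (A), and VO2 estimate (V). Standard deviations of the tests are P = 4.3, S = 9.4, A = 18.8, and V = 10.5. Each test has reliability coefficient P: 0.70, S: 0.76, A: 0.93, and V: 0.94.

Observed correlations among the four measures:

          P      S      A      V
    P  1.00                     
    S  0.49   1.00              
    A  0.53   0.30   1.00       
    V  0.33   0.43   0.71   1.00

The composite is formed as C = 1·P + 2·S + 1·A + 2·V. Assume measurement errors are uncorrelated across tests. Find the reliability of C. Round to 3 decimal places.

0.943

Var(C) = 4.3² + 2²·9.4² + 18.8² + 2²·10.5² + 2·[2·4.3·9.4·0.49 + 4.3·18.8·0.53 + 2·4.3·10.5·0.33 + 2·9.4·18.8·0.30 + 4·9.4·10.5·0.43 + 2·18.8·10.5·0.71] = 1166.37 + 1336.72 = 2503.09.
Under uncorrelated errors the observed covariances equal the true-score covariances, so only the own-variance terms attenuate.
True-score variance = [4.3²·0.70 + 2²·9.4²·0.76 + 18.8²·0.93 + 2²·10.5²·0.94] + 1336.72 = 1024.8 + 1336.72 = 2361.52.
Reliability = 2361.52 / 2503.09 = 0.943.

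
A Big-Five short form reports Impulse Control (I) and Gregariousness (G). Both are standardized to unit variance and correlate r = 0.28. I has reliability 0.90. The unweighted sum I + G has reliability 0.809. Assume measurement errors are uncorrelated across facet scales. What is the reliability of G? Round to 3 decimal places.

0.611

Var(I+G) = 2 + 2·0.28 = 2.560.
True-score variance = ρ_I + ρ_G + 2·0.28, so 0.809 = (0.90 + ρ_G + 0.56) / 2.560.
ρ_G = 0.809·2.560 − 0.90 − 0.56 = 0.611.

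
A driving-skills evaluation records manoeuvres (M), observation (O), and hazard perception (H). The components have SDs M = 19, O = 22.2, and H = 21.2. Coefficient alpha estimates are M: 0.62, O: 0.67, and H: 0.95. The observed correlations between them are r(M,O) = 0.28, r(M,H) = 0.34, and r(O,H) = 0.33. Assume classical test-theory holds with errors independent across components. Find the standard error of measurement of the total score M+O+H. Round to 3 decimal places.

Var(total) = 1303.28 + 820.734 = 2124.01.
True-score variance = 980.991 + 820.734 = 1801.73, so reliability = 0.8483.
Error variance = 2124.01 − 1801.73 = 322.289; SEM = √322.289 = 17.952.

17.952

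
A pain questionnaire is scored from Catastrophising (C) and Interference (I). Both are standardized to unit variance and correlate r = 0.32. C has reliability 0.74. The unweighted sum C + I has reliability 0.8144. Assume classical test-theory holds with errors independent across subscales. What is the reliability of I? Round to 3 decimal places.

Var(C+I) = 2 + 2·0.32 = 2.640.
True-score variance = ρ_C + ρ_I + 2·0.32, so 0.8144 = (0.74 + ρ_I + 0.64) / 2.640.
ρ_I = 0.8144·2.640 − 0.74 − 0.64 = 0.770.

0.770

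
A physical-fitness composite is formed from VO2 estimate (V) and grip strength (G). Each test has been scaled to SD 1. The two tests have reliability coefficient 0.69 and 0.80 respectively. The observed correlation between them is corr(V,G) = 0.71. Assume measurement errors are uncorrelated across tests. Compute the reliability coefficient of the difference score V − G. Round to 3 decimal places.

0.121

Var(V−G) = 1 + 1 − 2·0.71 = 2 − 1.42 = 0.58.
With uncorrelated errors the cross-covariances are all true-score covariance, so they carry over unchanged; only the diagonal terms shrink to ρᵢσᵢ².
True-score variance = [0.69 + 0.80] − 1.42 = 1.49 − 1.42 = 0.07.
Reliability = 0.07 / 0.58 = 0.121.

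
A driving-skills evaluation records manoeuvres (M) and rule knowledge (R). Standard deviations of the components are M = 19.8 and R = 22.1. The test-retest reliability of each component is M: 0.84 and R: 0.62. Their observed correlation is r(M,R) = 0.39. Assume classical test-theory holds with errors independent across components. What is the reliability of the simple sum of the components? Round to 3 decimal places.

Var(M+R) = 19.8² + 22.1² + 2·[19.8·22.1·0.39] = 880.45 + 341.312 = 1221.76.
With uncorrelated errors the cross-covariances are all true-score covariance, so they carry over unchanged; only the diagonal terms shrink to ρᵢσᵢ².
True-score variance = [19.8²·0.84 + 22.1²·0.62] + 341.312 = 632.128 + 341.312 = 973.44.
Reliability = 973.44 / 1221.76 = 0.797.

0.797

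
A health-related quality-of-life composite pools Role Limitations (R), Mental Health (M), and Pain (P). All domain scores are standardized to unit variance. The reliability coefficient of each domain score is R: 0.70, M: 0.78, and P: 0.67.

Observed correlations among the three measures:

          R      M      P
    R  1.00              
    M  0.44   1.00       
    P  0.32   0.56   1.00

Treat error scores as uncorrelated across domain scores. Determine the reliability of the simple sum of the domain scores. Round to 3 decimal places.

Var(R+M+P) = 3 + 2·[0.44 + 0.32 + 0.56] = 3 + 2.64 = 5.64.
Because errors are independent across components, Cov(Tᵢ,Tⱼ) = Cov(Xᵢ,Xⱼ); the off-diagonal part of the true-score variance is the same as above.
True-score variance = [0.70 + 0.78 + 0.67] + 2.64 = 2.15 + 2.64 = 4.79.
Reliability = 4.79 / 5.64 = 0.849.

0.849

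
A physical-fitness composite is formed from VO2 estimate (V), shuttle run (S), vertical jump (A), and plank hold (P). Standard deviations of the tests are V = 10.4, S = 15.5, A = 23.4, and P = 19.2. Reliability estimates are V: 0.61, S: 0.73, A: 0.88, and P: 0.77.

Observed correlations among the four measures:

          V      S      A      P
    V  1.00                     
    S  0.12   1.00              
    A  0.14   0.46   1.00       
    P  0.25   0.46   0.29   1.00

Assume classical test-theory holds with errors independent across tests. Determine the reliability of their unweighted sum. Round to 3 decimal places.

Var(V+S+A+P) = 10.4² + 15.5² + 23.4² + 19.2² + 2·[10.4·15.5·0.12 + 10.4·23.4·0.14 + 10.4·19.2·0.25 + 15.5·23.4·0.46 + 15.5·19.2·0.46 + 23.4·19.2·0.29] = 1264.61 + 1074.73 = 2339.34.
With uncorrelated errors the cross-covariances are all true-score covariance, so they carry over unchanged; only the diagonal terms shrink to ρᵢσᵢ².
True-score variance = [10.4²·0.61 + 15.5²·0.73 + 23.4²·0.88 + 19.2²·0.77] + 1074.73 = 1007.07 + 1074.73 = 2081.79.
Reliability = 2081.79 / 2339.34 = 0.890.

0.890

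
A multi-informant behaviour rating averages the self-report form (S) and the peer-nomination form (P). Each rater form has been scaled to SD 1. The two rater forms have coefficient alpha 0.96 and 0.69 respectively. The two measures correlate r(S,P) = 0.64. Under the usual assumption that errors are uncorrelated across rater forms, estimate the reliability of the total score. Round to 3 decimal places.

0.893

Var(S+P) = 2 + 2·[0.64] = 2 + 1.28 = 3.28.
Because errors are independent across components, Cov(Tᵢ,Tⱼ) = Cov(Xᵢ,Xⱼ); the off-diagonal part of the true-score variance is the same as above.
True-score variance = [0.96 + 0.69] + 1.28 = 1.65 + 1.28 = 2.93.
Reliability = 2.93 / 3.28 = 0.893.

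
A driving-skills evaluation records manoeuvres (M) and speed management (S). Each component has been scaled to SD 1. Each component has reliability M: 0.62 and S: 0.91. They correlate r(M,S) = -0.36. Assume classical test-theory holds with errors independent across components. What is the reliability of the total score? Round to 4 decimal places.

Var(M+S) = 2 + 2·[(-0.36)] = 2 − 0.72 = 1.28.
With uncorrelated errors the cross-covariances are all true-score covariance, so they carry over unchanged; only the diagonal terms shrink to ρᵢσᵢ².
True-score variance = [0.62 + 0.91] − 0.72 = 1.53 − 0.72 = 0.81.
Reliability = 0.81 / 1.28 = 0.6328.

0.6328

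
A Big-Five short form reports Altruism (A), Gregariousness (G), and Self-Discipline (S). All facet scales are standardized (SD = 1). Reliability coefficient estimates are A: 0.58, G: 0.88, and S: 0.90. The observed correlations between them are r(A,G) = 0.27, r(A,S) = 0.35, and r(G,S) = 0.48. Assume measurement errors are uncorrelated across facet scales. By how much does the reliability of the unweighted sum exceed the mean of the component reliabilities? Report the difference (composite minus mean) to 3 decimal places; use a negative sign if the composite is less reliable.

0.090

Var(sum) = 3 + 2.2 = 5.2; true-score variance = 2.36 + 2.2 = 4.56; composite reliability = 0.8769.
Mean component reliability = 0.7867.
Difference = 0.8769 − 0.7867 = 0.090.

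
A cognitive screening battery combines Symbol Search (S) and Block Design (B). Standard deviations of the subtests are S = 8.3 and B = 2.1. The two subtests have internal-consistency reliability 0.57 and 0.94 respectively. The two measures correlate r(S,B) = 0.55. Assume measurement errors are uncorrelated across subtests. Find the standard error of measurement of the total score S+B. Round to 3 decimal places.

Var(total) = 73.3 + 19.173 = 92.473.
True-score variance = 43.4127 + 19.173 = 62.5857, so reliability = 0.6768.
Error variance = 92.473 − 62.5857 = 29.8873; SEM = √29.8873 = 5.467.

5.467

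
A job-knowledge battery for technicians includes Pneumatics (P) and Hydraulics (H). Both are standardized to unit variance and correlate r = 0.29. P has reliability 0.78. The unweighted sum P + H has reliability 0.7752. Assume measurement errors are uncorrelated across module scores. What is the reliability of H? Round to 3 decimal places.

Var(P+H) = 2 + 2·0.29 = 2.580.
True-score variance = ρ_P + ρ_H + 2·0.29, so 0.7752 = (0.78 + ρ_H + 0.58) / 2.580.
ρ_H = 0.7752·2.580 − 0.78 − 0.58 = 0.640.

0.640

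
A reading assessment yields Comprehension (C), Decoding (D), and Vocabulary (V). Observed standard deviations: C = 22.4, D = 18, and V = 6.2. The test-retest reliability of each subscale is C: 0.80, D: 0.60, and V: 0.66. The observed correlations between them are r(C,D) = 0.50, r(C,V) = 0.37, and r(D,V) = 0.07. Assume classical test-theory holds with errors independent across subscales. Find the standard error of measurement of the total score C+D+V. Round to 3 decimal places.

15.589

Var(total) = 864.2 + 521.595 = 1385.8.
True-score variance = 621.178 + 521.595 = 1142.77, so reliability = 0.8246.
Error variance = 1385.8 − 1142.77 = 243.022; SEM = √243.022 = 15.589.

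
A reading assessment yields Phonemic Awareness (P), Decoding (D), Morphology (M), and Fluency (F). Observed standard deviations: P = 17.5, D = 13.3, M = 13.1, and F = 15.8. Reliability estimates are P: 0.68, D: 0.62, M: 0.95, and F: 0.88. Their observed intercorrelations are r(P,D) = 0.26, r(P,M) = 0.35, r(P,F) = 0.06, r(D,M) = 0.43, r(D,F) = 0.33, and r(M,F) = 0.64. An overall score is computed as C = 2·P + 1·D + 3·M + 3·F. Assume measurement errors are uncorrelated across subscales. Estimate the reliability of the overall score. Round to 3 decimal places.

0.918

Var(C) = 2²·17.5² + 13.3² + 3²·13.1² + 3²·15.8² + 2·[2·17.5·13.3·0.26 + 6·17.5·13.1·0.35 + 6·17.5·15.8·0.06 + 3·13.3·13.1·0.43 + 3·13.3·15.8·0.33 + 9·13.1·15.8·0.64] = 5193.14 + 4653.99 = 9847.13.
With uncorrelated errors the cross-covariances are all true-score covariance, so they carry over unchanged; only the diagonal terms shrink to ρᵢσᵢ².
True-score variance = [2²·17.5²·0.68 + 13.3²·0.62 + 3²·13.1²·0.95 + 3²·15.8²·0.88] + 4653.99 = 4387.09 + 4653.99 = 9041.08.
Reliability = 9041.08 / 9847.13 = 0.918.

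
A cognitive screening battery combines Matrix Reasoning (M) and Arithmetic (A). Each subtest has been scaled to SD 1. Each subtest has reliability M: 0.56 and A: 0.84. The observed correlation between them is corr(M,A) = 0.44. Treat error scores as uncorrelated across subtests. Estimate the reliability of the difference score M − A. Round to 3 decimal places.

0.464

Var(M−A) = 1 + 1 − 2·0.44 = 2 − 0.88 = 1.12.
With uncorrelated errors the cross-covariances are all true-score covariance, so they carry over unchanged; only the diagonal terms shrink to ρᵢσᵢ².
True-score variance = [0.56 + 0.84] − 0.88 = 1.4 − 0.88 = 0.52.
Reliability = 0.52 / 1.12 = 0.464.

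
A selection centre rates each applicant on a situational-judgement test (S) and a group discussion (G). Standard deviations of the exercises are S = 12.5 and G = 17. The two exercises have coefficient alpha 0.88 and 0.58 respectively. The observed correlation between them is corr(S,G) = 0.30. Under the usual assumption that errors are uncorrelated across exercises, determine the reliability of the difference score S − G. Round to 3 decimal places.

0.559

Var(S−G) = 12.5² + 17² − 2·12.5·17·0.30 = 445.25 − 127.5 = 317.75.
Because errors are independent across components, Cov(Tᵢ,Tⱼ) = Cov(Xᵢ,Xⱼ); the off-diagonal part of the true-score variance is the same as above.
True-score variance = [12.5²·0.88 + 17²·0.58] − 127.5 = 305.12 − 127.5 = 177.62.
Reliability = 177.62 / 317.75 = 0.559.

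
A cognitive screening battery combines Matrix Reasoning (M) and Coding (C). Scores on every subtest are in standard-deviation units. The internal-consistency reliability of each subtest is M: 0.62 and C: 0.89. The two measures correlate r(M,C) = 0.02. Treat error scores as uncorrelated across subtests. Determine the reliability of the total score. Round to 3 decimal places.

Var(M+C) = 2 + 2·[0.02] = 2 + 0.04 = 2.04.
Because errors are independent across components, Cov(Tᵢ,Tⱼ) = Cov(Xᵢ,Xⱼ); the off-diagonal part of the true-score variance is the same as above.
True-score variance = [0.62 + 0.89] + 0.04 = 1.51 + 0.04 = 1.55.
Reliability = 1.55 / 2.04 = 0.760.

0.760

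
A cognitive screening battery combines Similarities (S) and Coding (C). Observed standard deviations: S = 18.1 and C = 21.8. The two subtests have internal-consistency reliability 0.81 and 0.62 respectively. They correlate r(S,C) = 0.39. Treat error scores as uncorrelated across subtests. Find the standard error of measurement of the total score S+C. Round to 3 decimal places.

15.583

Var(total) = 802.85 + 307.772 = 1110.62.
True-score variance = 560.013 + 307.772 = 867.785, so reliability = 0.7814.
Error variance = 1110.62 − 867.785 = 242.837; SEM = √242.837 = 15.583.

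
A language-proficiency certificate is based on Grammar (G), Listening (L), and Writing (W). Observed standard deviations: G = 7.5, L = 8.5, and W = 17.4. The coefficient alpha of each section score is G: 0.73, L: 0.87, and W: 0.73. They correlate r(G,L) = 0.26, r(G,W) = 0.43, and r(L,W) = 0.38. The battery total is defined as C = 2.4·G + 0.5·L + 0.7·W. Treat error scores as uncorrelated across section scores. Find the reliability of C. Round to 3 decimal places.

Var(C) = 2.4²·7.5² + 0.5²·8.5² + 0.7²·17.4² + 2·[1.2·7.5·8.5·0.26 + 1.68·7.5·17.4·0.43 + 0.35·8.5·17.4·0.38] = 490.415 + 267.668 = 758.083.
Because errors are independent across components, Cov(Tᵢ,Tⱼ) = Cov(Xᵢ,Xⱼ); the off-diagonal part of the true-score variance is the same as above.
True-score variance = [2.4²·7.5²·0.73 + 0.5²·8.5²·0.87 + 0.7²·17.4²·0.73] + 267.668 = 360.532 + 267.668 = 628.199.
Reliability = 628.199 / 758.083 = 0.829.

0.829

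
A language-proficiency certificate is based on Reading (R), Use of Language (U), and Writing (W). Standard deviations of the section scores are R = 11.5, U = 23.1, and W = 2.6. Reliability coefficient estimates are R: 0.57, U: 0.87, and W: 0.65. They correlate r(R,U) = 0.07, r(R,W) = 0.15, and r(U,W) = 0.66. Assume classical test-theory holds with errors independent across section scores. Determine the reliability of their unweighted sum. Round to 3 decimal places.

Var(R+U+W) = 11.5² + 23.1² + 2.6² + 2·[11.5·23.1·0.07 + 11.5·2.6·0.15 + 23.1·2.6·0.66] = 672.62 + 125.44 = 798.06.
With uncorrelated errors the cross-covariances are all true-score covariance, so they carry over unchanged; only the diagonal terms shrink to ρᵢσᵢ².
True-score variance = [11.5²·0.57 + 23.1²·0.87 + 2.6²·0.65] + 125.44 = 544.017 + 125.44 = 669.457.
Reliability = 669.457 / 798.06 = 0.839.

0.839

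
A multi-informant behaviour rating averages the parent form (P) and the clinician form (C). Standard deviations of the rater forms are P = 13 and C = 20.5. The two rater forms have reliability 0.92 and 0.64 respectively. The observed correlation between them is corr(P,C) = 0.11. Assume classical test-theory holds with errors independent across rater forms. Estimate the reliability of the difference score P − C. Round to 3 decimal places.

0.689

Var(P−C) = 13² + 20.5² − 2·13·20.5·0.11 = 589.25 − 58.63 = 530.62.
Under uncorrelated errors the observed covariances equal the true-score covariances, so only the own-variance terms attenuate.
True-score variance = [13²·0.92 + 20.5²·0.64] − 58.63 = 424.44 − 58.63 = 365.81.
Reliability = 365.81 / 530.62 = 0.689.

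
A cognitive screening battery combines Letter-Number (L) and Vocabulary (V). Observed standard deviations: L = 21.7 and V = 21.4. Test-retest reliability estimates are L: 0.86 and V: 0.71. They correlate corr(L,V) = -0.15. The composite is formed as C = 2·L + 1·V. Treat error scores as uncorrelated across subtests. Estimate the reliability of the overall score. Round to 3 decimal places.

Var(C) = 2²·21.7² + 21.4² + 2·[2·21.7·21.4·(-0.15)] = 2341.52 − 278.628 = 2062.89.
Because errors are independent across components, Cov(Tᵢ,Tⱼ) = Cov(Xᵢ,Xⱼ); the off-diagonal part of the true-score variance is the same as above.
True-score variance = [2²·21.7²·0.86 + 21.4²·0.71] − 278.628 = 1945.01 − 278.628 = 1666.39.
Reliability = 1666.39 / 2062.89 = 0.808.

0.808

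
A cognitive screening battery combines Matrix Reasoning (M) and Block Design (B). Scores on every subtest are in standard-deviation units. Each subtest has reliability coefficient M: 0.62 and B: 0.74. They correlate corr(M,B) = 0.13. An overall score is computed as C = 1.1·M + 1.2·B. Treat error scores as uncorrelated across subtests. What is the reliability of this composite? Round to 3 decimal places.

Var(C) = 1.1² + 1.2² + 2·[1.32·0.13] = 2.65 + 0.3432 = 2.9932.
Under uncorrelated errors the observed covariances equal the true-score covariances, so only the own-variance terms attenuate.
True-score variance = [1.1²·0.62 + 1.2²·0.74] + 0.3432 = 1.8158 + 0.3432 = 2.159.
Reliability = 2.159 / 2.9932 = 0.721.

0.721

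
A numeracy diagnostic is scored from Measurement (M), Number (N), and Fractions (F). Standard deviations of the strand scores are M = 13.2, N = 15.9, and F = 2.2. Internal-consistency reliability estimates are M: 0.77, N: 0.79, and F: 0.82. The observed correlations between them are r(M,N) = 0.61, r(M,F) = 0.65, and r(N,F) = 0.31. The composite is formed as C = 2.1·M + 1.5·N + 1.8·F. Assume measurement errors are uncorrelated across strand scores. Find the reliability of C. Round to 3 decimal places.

Var(C) = 2.1²·13.2² + 1.5²·15.9² + 1.8²·2.2² + 2·[3.15·13.2·15.9·0.61 + 3.78·13.2·2.2·0.65 + 2.7·15.9·2.2·0.31] = 1352.9 + 1007.83 = 2360.73.
With uncorrelated errors the cross-covariances are all true-score covariance, so they carry over unchanged; only the diagonal terms shrink to ρᵢσᵢ².
True-score variance = [2.1²·13.2²·0.77 + 1.5²·15.9²·0.79 + 1.8²·2.2²·0.82] + 1007.83 = 1053.9 + 1007.83 = 2061.72.
Reliability = 2061.72 / 2360.73 = 0.873.

0.873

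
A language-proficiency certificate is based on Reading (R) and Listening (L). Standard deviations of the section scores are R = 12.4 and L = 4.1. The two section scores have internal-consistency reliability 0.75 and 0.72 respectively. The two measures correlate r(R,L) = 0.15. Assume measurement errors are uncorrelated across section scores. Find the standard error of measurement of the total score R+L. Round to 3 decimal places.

6.569

Var(total) = 170.57 + 15.252 = 185.822.
True-score variance = 127.423 + 15.252 = 142.675, so reliability = 0.7678.
Error variance = 185.822 − 142.675 = 43.1468; SEM = √43.1468 = 6.569.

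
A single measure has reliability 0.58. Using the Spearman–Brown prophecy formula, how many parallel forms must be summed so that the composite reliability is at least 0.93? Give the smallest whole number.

10

k ≥ ρ*(1−ρ₁)/(ρ₁(1−ρ*)) = 0.93·0.42 / (0.58·0.07) = 9.621.
Smallest integer k = 10.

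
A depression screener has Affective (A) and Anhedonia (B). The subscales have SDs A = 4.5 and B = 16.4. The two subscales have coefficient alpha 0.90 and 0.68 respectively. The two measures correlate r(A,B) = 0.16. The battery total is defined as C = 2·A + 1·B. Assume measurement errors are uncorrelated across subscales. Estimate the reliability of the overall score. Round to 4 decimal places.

Var(C) = 2²·4.5² + 16.4² + 2·[2·4.5·16.4·0.16] = 349.96 + 47.232 = 397.192.
With uncorrelated errors the cross-covariances are all true-score covariance, so they carry over unchanged; only the diagonal terms shrink to ρᵢσᵢ².
True-score variance = [2²·4.5²·0.90 + 16.4²·0.68] + 47.232 = 255.793 + 47.232 = 303.025.
Reliability = 303.025 / 397.192 = 0.7629.

0.7629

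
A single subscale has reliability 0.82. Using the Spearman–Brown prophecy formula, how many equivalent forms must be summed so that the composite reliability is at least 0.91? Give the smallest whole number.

3

k ≥ ρ*(1−ρ₁)/(ρ₁(1−ρ*)) = 0.91·0.18 / (0.82·0.09) = 2.220.
Smallest integer k = 3.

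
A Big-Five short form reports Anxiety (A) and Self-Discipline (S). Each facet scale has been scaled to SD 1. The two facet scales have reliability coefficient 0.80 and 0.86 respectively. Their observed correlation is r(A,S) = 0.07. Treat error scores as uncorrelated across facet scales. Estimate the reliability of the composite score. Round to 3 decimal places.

0.841

Var(A+S) = 2 + 2·[0.07] = 2 + 0.14 = 2.14.
With uncorrelated errors the cross-covariances are all true-score covariance, so they carry over unchanged; only the diagonal terms shrink to ρᵢσᵢ².
True-score variance = [0.80 + 0.86] + 0.14 = 1.66 + 0.14 = 1.8.
Reliability = 1.8 / 2.14 = 0.841.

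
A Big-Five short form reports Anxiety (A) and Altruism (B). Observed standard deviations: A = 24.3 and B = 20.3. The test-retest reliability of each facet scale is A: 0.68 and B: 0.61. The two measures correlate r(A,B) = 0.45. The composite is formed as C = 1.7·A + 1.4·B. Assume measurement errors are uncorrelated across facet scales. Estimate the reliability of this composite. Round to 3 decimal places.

0.759

Var(C) = 1.7²·24.3² + 1.4²·20.3² + 2·[2.38·24.3·20.3·0.45] = 2514.21 + 1056.63 = 3570.84.
Under uncorrelated errors the observed covariances equal the true-score covariances, so only the own-variance terms attenuate.
True-score variance = [1.7²·24.3²·0.68 + 1.4²·20.3²·0.61] + 1056.63 = 1653.13 + 1056.63 = 2709.75.
Reliability = 2709.75 / 3570.84 = 0.759.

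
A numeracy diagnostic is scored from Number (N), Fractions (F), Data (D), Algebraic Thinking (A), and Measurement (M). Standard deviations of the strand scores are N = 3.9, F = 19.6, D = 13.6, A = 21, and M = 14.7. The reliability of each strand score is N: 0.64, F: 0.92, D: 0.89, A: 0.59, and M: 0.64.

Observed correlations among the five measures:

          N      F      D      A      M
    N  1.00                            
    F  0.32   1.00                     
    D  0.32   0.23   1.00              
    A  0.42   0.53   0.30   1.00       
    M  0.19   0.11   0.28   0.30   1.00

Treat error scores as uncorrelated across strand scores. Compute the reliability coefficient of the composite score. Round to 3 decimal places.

Var(N+F+D+A+M) = 3.9² + 19.6² + 13.6² + 21² + 14.7² + 2·[3.9·19.6·0.32 + 3.9·13.6·0.32 + 3.9·21·0.42 + 3.9·14.7·0.19 + 19.6·13.6·0.23 + 19.6·21·0.53 + 19.6·14.7·0.11 + 13.6·21·0.30 + 13.6·14.7·0.28 + 21·14.7·0.30] = 1241.42 + 1264.28 = 2505.7.
With uncorrelated errors the cross-covariances are all true-score covariance, so they carry over unchanged; only the diagonal terms shrink to ρᵢσᵢ².
True-score variance = [3.9²·0.64 + 19.6²·0.92 + 13.6²·0.89 + 21²·0.59 + 14.7²·0.64] + 1264.28 = 926.264 + 1264.28 = 2190.55.
Reliability = 2190.55 / 2505.7 = 0.874.

0.874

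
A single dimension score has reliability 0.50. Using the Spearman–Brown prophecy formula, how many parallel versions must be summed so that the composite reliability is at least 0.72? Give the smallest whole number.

3

k ≥ ρ*(1−ρ₁)/(ρ₁(1−ρ*)) = 0.72·0.50 / (0.50·0.28) = 2.571.
Smallest integer k = 3.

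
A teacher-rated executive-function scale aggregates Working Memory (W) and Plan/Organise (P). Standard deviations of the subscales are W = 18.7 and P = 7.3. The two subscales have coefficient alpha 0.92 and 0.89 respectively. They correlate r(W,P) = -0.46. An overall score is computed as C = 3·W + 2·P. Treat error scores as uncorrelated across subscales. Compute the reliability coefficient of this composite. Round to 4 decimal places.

0.8944

Var(C) = 3²·18.7² + 2²·7.3² + 2·[6·18.7·7.3·(-0.46)] = 3360.37 − 753.535 = 2606.83.
Under uncorrelated errors the observed covariances equal the true-score covariances, so only the own-variance terms attenuate.
True-score variance = [3²·18.7²·0.92 + 2²·7.3²·0.89] − 753.535 = 3085.15 − 753.535 = 2331.61.
Reliability = 2331.61 / 2606.83 = 0.8944.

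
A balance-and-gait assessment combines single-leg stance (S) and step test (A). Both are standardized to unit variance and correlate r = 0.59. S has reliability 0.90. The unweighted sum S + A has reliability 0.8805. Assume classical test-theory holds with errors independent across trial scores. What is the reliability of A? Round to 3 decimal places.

Var(S+A) = 2 + 2·0.59 = 3.180.
True-score variance = ρ_S + ρ_A + 2·0.59, so 0.8805 = (0.90 + ρ_A + 1.18) / 3.180.
ρ_A = 0.8805·3.180 − 0.90 − 1.18 = 0.720.

0.720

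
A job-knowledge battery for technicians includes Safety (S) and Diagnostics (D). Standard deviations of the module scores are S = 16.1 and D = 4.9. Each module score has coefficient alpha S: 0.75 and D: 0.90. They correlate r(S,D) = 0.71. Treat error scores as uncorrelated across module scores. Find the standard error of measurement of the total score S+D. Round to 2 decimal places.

Var(total) = 283.22 + 112.024 = 395.244.
True-score variance = 216.017 + 112.024 = 328.04, so reliability = 0.8300.
Error variance = 395.244 − 328.04 = 67.2035; SEM = √67.2035 = 8.20.

8.20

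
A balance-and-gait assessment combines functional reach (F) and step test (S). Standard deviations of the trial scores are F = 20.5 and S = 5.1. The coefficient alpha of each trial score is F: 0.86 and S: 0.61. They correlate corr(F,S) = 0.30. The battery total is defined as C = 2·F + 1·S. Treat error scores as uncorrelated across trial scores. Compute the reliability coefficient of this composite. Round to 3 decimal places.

0.866

Var(C) = 2²·20.5² + 5.1² + 2·[2·20.5·5.1·0.30] = 1707.01 + 125.46 = 1832.47.
Because errors are independent across components, Cov(Tᵢ,Tⱼ) = Cov(Xᵢ,Xⱼ); the off-diagonal part of the true-score variance is the same as above.
True-score variance = [2²·20.5²·0.86 + 5.1²·0.61] + 125.46 = 1461.53 + 125.46 = 1586.99.
Reliability = 1586.99 / 1832.47 = 0.866.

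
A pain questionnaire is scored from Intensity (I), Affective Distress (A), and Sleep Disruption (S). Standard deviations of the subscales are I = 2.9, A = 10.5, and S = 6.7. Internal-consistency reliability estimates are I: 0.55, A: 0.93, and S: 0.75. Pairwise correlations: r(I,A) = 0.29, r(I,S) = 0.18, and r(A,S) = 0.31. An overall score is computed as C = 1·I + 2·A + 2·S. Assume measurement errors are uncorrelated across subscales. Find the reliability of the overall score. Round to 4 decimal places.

0.9067

Var(C) = 2.9² + 2²·10.5² + 2²·6.7² + 2·[2·2.9·10.5·0.29 + 2·2.9·6.7·0.18 + 4·10.5·6.7·0.31] = 628.97 + 223.78 = 852.75.
Under uncorrelated errors the observed covariances equal the true-score covariances, so only the own-variance terms attenuate.
True-score variance = [2.9²·0.55 + 2²·10.5²·0.93 + 2²·6.7²·0.75] + 223.78 = 549.426 + 223.78 = 773.205.
Reliability = 773.205 / 852.75 = 0.9067.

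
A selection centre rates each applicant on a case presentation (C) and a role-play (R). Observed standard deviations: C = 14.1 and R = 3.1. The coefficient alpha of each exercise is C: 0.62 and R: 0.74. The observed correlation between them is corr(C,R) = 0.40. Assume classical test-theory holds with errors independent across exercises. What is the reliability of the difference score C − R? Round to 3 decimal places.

Var(C−R) = 14.1² + 3.1² − 2·14.1·3.1·0.40 = 208.42 − 34.968 = 173.452.
Under uncorrelated errors the observed covariances equal the true-score covariances, so only the own-variance terms attenuate.
True-score variance = [14.1²·0.62 + 3.1²·0.74] − 34.968 = 130.374 − 34.968 = 95.4056.
Reliability = 95.4056 / 173.452 = 0.550.

0.550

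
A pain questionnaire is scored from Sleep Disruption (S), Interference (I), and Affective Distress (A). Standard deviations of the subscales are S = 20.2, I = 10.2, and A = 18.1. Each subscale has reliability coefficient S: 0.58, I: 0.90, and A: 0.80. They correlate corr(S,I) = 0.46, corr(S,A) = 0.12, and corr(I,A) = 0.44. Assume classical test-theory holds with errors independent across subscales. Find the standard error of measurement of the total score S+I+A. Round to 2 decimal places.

15.73

Var(total) = 839.69 + 439.771 = 1279.46.
True-score variance = 592.387 + 439.771 = 1032.16, so reliability = 0.8067.
Error variance = 1279.46 − 1032.16 = 247.303; SEM = √247.303 = 15.73.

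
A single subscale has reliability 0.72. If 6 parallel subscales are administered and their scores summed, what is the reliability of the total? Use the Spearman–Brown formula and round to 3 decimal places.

ρ_k = kρ / (1 + (k−1)ρ) = 6·0.72 / (1 + 5·0.72) = 4.320 / 4.600 = 0.939.

0.939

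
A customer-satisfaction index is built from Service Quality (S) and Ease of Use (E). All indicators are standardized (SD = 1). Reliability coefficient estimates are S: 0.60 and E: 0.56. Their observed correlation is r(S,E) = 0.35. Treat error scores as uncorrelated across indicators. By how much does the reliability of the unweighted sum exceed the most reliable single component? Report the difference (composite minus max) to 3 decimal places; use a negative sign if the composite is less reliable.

0.089

Var(sum) = 2 + 0.7 = 2.7; true-score variance = 1.16 + 0.7 = 1.86; composite reliability = 0.6889.
Max component reliability = 0.6000.
Difference = 0.6889 − 0.6000 = 0.089.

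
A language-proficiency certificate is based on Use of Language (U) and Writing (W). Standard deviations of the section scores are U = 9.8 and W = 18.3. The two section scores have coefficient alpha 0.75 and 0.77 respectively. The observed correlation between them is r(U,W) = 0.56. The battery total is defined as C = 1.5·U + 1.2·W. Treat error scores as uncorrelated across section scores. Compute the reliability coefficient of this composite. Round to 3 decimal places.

Var(C) = 1.5²·9.8² + 1.2²·18.3² + 2·[1.8·9.8·18.3·0.56] = 698.332 + 361.549 = 1059.88.
With uncorrelated errors the cross-covariances are all true-score covariance, so they carry over unchanged; only the diagonal terms shrink to ρᵢσᵢ².
True-score variance = [1.5²·9.8²·0.75 + 1.2²·18.3²·0.77] + 361.549 = 533.394 + 361.549 = 894.943.
Reliability = 894.943 / 1059.88 = 0.844.

0.844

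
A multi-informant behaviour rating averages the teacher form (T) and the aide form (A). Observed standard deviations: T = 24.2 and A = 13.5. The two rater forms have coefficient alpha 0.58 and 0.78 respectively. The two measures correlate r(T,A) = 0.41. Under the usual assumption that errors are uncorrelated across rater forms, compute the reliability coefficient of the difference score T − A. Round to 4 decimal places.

Var(T−A) = 24.2² + 13.5² − 2·24.2·13.5·0.41 = 767.89 − 267.894 = 499.996.
Because errors are independent across components, Cov(Tᵢ,Tⱼ) = Cov(Xᵢ,Xⱼ); the off-diagonal part of the true-score variance is the same as above.
True-score variance = [24.2²·0.58 + 13.5²·0.78] − 267.894 = 481.826 − 267.894 = 213.932.
Reliability = 213.932 / 499.996 = 0.4279.

0.4279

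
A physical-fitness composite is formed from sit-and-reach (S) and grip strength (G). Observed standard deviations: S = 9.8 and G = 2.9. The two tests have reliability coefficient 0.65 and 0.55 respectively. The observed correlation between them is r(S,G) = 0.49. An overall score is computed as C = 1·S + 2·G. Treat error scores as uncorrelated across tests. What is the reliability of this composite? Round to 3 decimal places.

Var(C) = 9.8² + 2²·2.9² + 2·[2·9.8·2.9·0.49] = 129.68 + 55.7032 = 185.383.
Under uncorrelated errors the observed covariances equal the true-score covariances, so only the own-variance terms attenuate.
True-score variance = [9.8²·0.65 + 2²·2.9²·0.55] + 55.7032 = 80.928 + 55.7032 = 136.631.
Reliability = 136.631 / 185.383 = 0.737.

0.737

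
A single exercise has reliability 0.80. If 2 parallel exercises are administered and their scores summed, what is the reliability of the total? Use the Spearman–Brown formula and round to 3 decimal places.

0.889

ρ_k = kρ / (1 + (k−1)ρ) = 2·0.80 / (1 + 1·0.80) = 1.600 / 1.800 = 0.889.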